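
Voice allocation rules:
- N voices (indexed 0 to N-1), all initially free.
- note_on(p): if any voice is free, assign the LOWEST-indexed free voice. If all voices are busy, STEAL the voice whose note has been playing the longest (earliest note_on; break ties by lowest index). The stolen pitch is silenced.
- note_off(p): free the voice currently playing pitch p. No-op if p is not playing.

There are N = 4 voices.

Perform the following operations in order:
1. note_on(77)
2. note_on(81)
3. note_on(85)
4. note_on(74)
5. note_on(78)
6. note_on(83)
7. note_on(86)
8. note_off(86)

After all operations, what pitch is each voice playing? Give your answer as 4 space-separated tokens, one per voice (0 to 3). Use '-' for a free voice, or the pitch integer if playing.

Answer: 78 83 - 74

Derivation:
Op 1: note_on(77): voice 0 is free -> assigned | voices=[77 - - -]
Op 2: note_on(81): voice 1 is free -> assigned | voices=[77 81 - -]
Op 3: note_on(85): voice 2 is free -> assigned | voices=[77 81 85 -]
Op 4: note_on(74): voice 3 is free -> assigned | voices=[77 81 85 74]
Op 5: note_on(78): all voices busy, STEAL voice 0 (pitch 77, oldest) -> assign | voices=[78 81 85 74]
Op 6: note_on(83): all voices busy, STEAL voice 1 (pitch 81, oldest) -> assign | voices=[78 83 85 74]
Op 7: note_on(86): all voices busy, STEAL voice 2 (pitch 85, oldest) -> assign | voices=[78 83 86 74]
Op 8: note_off(86): free voice 2 | voices=[78 83 - 74]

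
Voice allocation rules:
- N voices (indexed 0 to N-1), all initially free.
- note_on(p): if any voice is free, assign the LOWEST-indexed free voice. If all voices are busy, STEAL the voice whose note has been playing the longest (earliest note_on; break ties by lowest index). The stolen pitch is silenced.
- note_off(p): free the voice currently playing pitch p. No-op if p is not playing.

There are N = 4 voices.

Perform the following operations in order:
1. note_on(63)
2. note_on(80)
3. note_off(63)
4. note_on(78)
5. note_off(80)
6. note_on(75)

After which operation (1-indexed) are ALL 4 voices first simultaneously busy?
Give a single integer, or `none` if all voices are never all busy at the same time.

Op 1: note_on(63): voice 0 is free -> assigned | voices=[63 - - -]
Op 2: note_on(80): voice 1 is free -> assigned | voices=[63 80 - -]
Op 3: note_off(63): free voice 0 | voices=[- 80 - -]
Op 4: note_on(78): voice 0 is free -> assigned | voices=[78 80 - -]
Op 5: note_off(80): free voice 1 | voices=[78 - - -]
Op 6: note_on(75): voice 1 is free -> assigned | voices=[78 75 - -]

Answer: none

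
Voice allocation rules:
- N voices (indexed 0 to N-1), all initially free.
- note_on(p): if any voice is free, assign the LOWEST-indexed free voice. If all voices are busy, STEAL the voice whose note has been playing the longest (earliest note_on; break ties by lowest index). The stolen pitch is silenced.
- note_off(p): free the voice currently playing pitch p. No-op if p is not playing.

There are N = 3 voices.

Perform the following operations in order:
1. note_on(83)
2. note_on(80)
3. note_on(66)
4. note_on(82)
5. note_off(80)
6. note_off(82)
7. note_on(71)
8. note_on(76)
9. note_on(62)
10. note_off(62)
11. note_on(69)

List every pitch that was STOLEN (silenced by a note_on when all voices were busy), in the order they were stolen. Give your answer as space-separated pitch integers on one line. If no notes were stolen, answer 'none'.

Answer: 83 66

Derivation:
Op 1: note_on(83): voice 0 is free -> assigned | voices=[83 - -]
Op 2: note_on(80): voice 1 is free -> assigned | voices=[83 80 -]
Op 3: note_on(66): voice 2 is free -> assigned | voices=[83 80 66]
Op 4: note_on(82): all voices busy, STEAL voice 0 (pitch 83, oldest) -> assign | voices=[82 80 66]
Op 5: note_off(80): free voice 1 | voices=[82 - 66]
Op 6: note_off(82): free voice 0 | voices=[- - 66]
Op 7: note_on(71): voice 0 is free -> assigned | voices=[71 - 66]
Op 8: note_on(76): voice 1 is free -> assigned | voices=[71 76 66]
Op 9: note_on(62): all voices busy, STEAL voice 2 (pitch 66, oldest) -> assign | voices=[71 76 62]
Op 10: note_off(62): free voice 2 | voices=[71 76 -]
Op 11: note_on(69): voice 2 is free -> assigned | voices=[71 76 69]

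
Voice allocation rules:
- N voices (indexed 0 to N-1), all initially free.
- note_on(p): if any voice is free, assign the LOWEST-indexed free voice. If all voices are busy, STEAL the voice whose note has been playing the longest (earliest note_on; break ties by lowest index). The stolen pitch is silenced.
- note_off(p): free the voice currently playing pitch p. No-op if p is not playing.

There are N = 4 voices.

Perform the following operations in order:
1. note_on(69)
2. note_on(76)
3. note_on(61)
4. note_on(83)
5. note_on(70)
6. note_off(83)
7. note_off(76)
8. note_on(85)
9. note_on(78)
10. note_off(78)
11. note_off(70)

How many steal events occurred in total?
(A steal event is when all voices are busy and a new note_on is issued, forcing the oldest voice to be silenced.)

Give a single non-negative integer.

Answer: 1

Derivation:
Op 1: note_on(69): voice 0 is free -> assigned | voices=[69 - - -]
Op 2: note_on(76): voice 1 is free -> assigned | voices=[69 76 - -]
Op 3: note_on(61): voice 2 is free -> assigned | voices=[69 76 61 -]
Op 4: note_on(83): voice 3 is free -> assigned | voices=[69 76 61 83]
Op 5: note_on(70): all voices busy, STEAL voice 0 (pitch 69, oldest) -> assign | voices=[70 76 61 83]
Op 6: note_off(83): free voice 3 | voices=[70 76 61 -]
Op 7: note_off(76): free voice 1 | voices=[70 - 61 -]
Op 8: note_on(85): voice 1 is free -> assigned | voices=[70 85 61 -]
Op 9: note_on(78): voice 3 is free -> assigned | voices=[70 85 61 78]
Op 10: note_off(78): free voice 3 | voices=[70 85 61 -]
Op 11: note_off(70): free voice 0 | voices=[- 85 61 -]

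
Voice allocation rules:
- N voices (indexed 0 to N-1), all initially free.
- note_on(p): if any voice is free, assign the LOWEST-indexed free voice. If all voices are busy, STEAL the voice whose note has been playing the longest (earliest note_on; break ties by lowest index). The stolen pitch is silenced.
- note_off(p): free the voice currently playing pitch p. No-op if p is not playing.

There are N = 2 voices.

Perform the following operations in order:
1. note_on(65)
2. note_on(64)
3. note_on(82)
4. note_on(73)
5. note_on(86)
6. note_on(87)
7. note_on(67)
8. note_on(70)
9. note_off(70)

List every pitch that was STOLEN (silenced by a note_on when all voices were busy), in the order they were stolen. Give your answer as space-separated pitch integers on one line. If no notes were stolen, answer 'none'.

Answer: 65 64 82 73 86 87

Derivation:
Op 1: note_on(65): voice 0 is free -> assigned | voices=[65 -]
Op 2: note_on(64): voice 1 is free -> assigned | voices=[65 64]
Op 3: note_on(82): all voices busy, STEAL voice 0 (pitch 65, oldest) -> assign | voices=[82 64]
Op 4: note_on(73): all voices busy, STEAL voice 1 (pitch 64, oldest) -> assign | voices=[82 73]
Op 5: note_on(86): all voices busy, STEAL voice 0 (pitch 82, oldest) -> assign | voices=[86 73]
Op 6: note_on(87): all voices busy, STEAL voice 1 (pitch 73, oldest) -> assign | voices=[86 87]
Op 7: note_on(67): all voices busy, STEAL voice 0 (pitch 86, oldest) -> assign | voices=[67 87]
Op 8: note_on(70): all voices busy, STEAL voice 1 (pitch 87, oldest) -> assign | voices=[67 70]
Op 9: note_off(70): free voice 1 | voices=[67 -]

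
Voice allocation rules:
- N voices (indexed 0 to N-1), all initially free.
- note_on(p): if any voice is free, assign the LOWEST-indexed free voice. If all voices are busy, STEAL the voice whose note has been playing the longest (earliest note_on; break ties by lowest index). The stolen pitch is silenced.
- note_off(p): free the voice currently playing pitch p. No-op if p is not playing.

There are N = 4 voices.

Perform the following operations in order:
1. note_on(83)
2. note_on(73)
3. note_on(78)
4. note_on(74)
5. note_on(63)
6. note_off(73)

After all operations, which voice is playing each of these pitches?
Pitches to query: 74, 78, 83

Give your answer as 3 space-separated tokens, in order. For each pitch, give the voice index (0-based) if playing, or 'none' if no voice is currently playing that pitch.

Answer: 3 2 none

Derivation:
Op 1: note_on(83): voice 0 is free -> assigned | voices=[83 - - -]
Op 2: note_on(73): voice 1 is free -> assigned | voices=[83 73 - -]
Op 3: note_on(78): voice 2 is free -> assigned | voices=[83 73 78 -]
Op 4: note_on(74): voice 3 is free -> assigned | voices=[83 73 78 74]
Op 5: note_on(63): all voices busy, STEAL voice 0 (pitch 83, oldest) -> assign | voices=[63 73 78 74]
Op 6: note_off(73): free voice 1 | voices=[63 - 78 74]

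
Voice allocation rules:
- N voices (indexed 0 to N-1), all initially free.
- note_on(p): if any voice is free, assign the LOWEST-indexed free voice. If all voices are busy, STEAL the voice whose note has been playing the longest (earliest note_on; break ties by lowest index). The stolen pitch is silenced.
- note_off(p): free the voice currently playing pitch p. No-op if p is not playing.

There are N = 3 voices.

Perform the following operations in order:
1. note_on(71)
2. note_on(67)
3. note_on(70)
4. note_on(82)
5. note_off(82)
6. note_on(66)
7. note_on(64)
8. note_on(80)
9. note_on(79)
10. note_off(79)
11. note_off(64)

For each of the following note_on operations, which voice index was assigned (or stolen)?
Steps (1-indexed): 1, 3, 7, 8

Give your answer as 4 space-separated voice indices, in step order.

Op 1: note_on(71): voice 0 is free -> assigned | voices=[71 - -]
Op 2: note_on(67): voice 1 is free -> assigned | voices=[71 67 -]
Op 3: note_on(70): voice 2 is free -> assigned | voices=[71 67 70]
Op 4: note_on(82): all voices busy, STEAL voice 0 (pitch 71, oldest) -> assign | voices=[82 67 70]
Op 5: note_off(82): free voice 0 | voices=[- 67 70]
Op 6: note_on(66): voice 0 is free -> assigned | voices=[66 67 70]
Op 7: note_on(64): all voices busy, STEAL voice 1 (pitch 67, oldest) -> assign | voices=[66 64 70]
Op 8: note_on(80): all voices busy, STEAL voice 2 (pitch 70, oldest) -> assign | voices=[66 64 80]
Op 9: note_on(79): all voices busy, STEAL voice 0 (pitch 66, oldest) -> assign | voices=[79 64 80]
Op 10: note_off(79): free voice 0 | voices=[- 64 80]
Op 11: note_off(64): free voice 1 | voices=[- - 80]

Answer: 0 2 1 2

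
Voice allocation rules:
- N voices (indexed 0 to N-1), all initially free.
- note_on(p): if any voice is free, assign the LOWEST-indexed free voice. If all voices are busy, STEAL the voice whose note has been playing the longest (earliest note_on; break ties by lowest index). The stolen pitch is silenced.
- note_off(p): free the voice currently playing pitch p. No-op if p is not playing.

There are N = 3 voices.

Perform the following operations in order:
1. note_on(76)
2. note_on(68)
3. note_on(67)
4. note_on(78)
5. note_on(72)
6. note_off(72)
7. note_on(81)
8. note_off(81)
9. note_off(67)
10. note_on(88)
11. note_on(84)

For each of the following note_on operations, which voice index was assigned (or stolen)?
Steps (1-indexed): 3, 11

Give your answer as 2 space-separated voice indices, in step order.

Op 1: note_on(76): voice 0 is free -> assigned | voices=[76 - -]
Op 2: note_on(68): voice 1 is free -> assigned | voices=[76 68 -]
Op 3: note_on(67): voice 2 is free -> assigned | voices=[76 68 67]
Op 4: note_on(78): all voices busy, STEAL voice 0 (pitch 76, oldest) -> assign | voices=[78 68 67]
Op 5: note_on(72): all voices busy, STEAL voice 1 (pitch 68, oldest) -> assign | voices=[78 72 67]
Op 6: note_off(72): free voice 1 | voices=[78 - 67]
Op 7: note_on(81): voice 1 is free -> assigned | voices=[78 81 67]
Op 8: note_off(81): free voice 1 | voices=[78 - 67]
Op 9: note_off(67): free voice 2 | voices=[78 - -]
Op 10: note_on(88): voice 1 is free -> assigned | voices=[78 88 -]
Op 11: note_on(84): voice 2 is free -> assigned | voices=[78 88 84]

Answer: 2 2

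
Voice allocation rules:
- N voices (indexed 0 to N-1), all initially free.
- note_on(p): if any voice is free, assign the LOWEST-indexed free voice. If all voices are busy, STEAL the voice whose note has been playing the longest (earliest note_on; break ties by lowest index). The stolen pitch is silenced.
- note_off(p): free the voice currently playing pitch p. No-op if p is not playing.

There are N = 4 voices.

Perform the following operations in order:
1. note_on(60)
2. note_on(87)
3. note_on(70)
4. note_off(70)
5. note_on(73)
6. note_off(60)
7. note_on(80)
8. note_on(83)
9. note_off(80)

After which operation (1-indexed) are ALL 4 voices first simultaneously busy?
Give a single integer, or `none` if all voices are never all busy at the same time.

Op 1: note_on(60): voice 0 is free -> assigned | voices=[60 - - -]
Op 2: note_on(87): voice 1 is free -> assigned | voices=[60 87 - -]
Op 3: note_on(70): voice 2 is free -> assigned | voices=[60 87 70 -]
Op 4: note_off(70): free voice 2 | voices=[60 87 - -]
Op 5: note_on(73): voice 2 is free -> assigned | voices=[60 87 73 -]
Op 6: note_off(60): free voice 0 | voices=[- 87 73 -]
Op 7: note_on(80): voice 0 is free -> assigned | voices=[80 87 73 -]
Op 8: note_on(83): voice 3 is free -> assigned | voices=[80 87 73 83]
Op 9: note_off(80): free voice 0 | voices=[- 87 73 83]

Answer: 8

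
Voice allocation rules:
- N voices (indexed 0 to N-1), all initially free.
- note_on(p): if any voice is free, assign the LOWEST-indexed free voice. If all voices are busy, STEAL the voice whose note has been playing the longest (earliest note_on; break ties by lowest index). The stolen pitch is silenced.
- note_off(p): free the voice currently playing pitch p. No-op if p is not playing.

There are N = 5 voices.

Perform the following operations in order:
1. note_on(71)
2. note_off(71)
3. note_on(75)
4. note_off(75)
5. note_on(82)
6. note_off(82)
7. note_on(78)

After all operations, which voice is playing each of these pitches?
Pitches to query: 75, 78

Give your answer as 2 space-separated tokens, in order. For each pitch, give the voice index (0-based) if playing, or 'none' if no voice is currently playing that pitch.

Answer: none 0

Derivation:
Op 1: note_on(71): voice 0 is free -> assigned | voices=[71 - - - -]
Op 2: note_off(71): free voice 0 | voices=[- - - - -]
Op 3: note_on(75): voice 0 is free -> assigned | voices=[75 - - - -]
Op 4: note_off(75): free voice 0 | voices=[- - - - -]
Op 5: note_on(82): voice 0 is free -> assigned | voices=[82 - - - -]
Op 6: note_off(82): free voice 0 | voices=[- - - - -]
Op 7: note_on(78): voice 0 is free -> assigned | voices=[78 - - - -]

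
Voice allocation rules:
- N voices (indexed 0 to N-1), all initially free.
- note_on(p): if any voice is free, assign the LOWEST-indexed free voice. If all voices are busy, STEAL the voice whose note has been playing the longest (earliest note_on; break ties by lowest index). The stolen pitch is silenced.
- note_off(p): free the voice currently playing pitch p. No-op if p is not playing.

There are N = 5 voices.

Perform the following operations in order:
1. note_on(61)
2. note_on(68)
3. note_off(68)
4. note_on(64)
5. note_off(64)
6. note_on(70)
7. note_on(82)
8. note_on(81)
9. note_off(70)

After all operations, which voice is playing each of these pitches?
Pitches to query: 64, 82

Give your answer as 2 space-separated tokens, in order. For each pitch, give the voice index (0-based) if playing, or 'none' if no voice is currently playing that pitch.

Op 1: note_on(61): voice 0 is free -> assigned | voices=[61 - - - -]
Op 2: note_on(68): voice 1 is free -> assigned | voices=[61 68 - - -]
Op 3: note_off(68): free voice 1 | voices=[61 - - - -]
Op 4: note_on(64): voice 1 is free -> assigned | voices=[61 64 - - -]
Op 5: note_off(64): free voice 1 | voices=[61 - - - -]
Op 6: note_on(70): voice 1 is free -> assigned | voices=[61 70 - - -]
Op 7: note_on(82): voice 2 is free -> assigned | voices=[61 70 82 - -]
Op 8: note_on(81): voice 3 is free -> assigned | voices=[61 70 82 81 -]
Op 9: note_off(70): free voice 1 | voices=[61 - 82 81 -]

Answer: none 2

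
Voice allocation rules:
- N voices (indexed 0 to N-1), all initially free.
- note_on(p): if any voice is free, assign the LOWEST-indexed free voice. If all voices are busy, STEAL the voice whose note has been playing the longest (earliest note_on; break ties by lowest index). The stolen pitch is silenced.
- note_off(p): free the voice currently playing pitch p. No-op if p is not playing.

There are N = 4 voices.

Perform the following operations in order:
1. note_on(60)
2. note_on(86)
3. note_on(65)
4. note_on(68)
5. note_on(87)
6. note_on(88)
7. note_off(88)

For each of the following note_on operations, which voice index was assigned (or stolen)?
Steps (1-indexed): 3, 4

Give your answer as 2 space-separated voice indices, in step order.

Op 1: note_on(60): voice 0 is free -> assigned | voices=[60 - - -]
Op 2: note_on(86): voice 1 is free -> assigned | voices=[60 86 - -]
Op 3: note_on(65): voice 2 is free -> assigned | voices=[60 86 65 -]
Op 4: note_on(68): voice 3 is free -> assigned | voices=[60 86 65 68]
Op 5: note_on(87): all voices busy, STEAL voice 0 (pitch 60, oldest) -> assign | voices=[87 86 65 68]
Op 6: note_on(88): all voices busy, STEAL voice 1 (pitch 86, oldest) -> assign | voices=[87 88 65 68]
Op 7: note_off(88): free voice 1 | voices=[87 - 65 68]

Answer: 2 3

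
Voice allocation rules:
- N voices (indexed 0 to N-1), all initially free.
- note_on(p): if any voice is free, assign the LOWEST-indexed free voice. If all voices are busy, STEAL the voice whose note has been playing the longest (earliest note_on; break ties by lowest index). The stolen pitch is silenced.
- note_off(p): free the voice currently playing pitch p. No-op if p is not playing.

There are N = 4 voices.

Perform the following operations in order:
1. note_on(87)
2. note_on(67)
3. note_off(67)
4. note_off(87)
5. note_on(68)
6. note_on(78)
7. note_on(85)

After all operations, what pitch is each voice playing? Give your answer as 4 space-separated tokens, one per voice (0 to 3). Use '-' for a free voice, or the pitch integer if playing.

Answer: 68 78 85 -

Derivation:
Op 1: note_on(87): voice 0 is free -> assigned | voices=[87 - - -]
Op 2: note_on(67): voice 1 is free -> assigned | voices=[87 67 - -]
Op 3: note_off(67): free voice 1 | voices=[87 - - -]
Op 4: note_off(87): free voice 0 | voices=[- - - -]
Op 5: note_on(68): voice 0 is free -> assigned | voices=[68 - - -]
Op 6: note_on(78): voice 1 is free -> assigned | voices=[68 78 - -]
Op 7: note_on(85): voice 2 is free -> assigned | voices=[68 78 85 -]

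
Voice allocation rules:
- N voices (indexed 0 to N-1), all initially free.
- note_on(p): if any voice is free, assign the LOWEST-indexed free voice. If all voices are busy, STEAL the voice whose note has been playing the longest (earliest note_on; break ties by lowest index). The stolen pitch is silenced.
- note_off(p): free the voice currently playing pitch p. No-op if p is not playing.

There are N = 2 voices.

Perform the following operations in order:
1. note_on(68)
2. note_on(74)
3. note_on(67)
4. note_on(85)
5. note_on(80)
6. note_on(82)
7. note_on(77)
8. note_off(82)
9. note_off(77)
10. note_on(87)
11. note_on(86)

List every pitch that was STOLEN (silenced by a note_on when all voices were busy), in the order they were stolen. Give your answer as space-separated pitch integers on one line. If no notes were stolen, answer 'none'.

Op 1: note_on(68): voice 0 is free -> assigned | voices=[68 -]
Op 2: note_on(74): voice 1 is free -> assigned | voices=[68 74]
Op 3: note_on(67): all voices busy, STEAL voice 0 (pitch 68, oldest) -> assign | voices=[67 74]
Op 4: note_on(85): all voices busy, STEAL voice 1 (pitch 74, oldest) -> assign | voices=[67 85]
Op 5: note_on(80): all voices busy, STEAL voice 0 (pitch 67, oldest) -> assign | voices=[80 85]
Op 6: note_on(82): all voices busy, STEAL voice 1 (pitch 85, oldest) -> assign | voices=[80 82]
Op 7: note_on(77): all voices busy, STEAL voice 0 (pitch 80, oldest) -> assign | voices=[77 82]
Op 8: note_off(82): free voice 1 | voices=[77 -]
Op 9: note_off(77): free voice 0 | voices=[- -]
Op 10: note_on(87): voice 0 is free -> assigned | voices=[87 -]
Op 11: note_on(86): voice 1 is free -> assigned | voices=[87 86]

Answer: 68 74 67 85 80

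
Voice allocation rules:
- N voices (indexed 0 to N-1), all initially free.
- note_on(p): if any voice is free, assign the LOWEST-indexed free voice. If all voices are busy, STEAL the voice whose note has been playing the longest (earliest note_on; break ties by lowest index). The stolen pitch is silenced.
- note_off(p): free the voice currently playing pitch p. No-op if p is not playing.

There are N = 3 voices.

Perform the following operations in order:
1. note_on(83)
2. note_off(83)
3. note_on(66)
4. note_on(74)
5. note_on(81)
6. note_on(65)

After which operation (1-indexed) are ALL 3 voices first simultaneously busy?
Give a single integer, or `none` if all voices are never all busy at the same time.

Op 1: note_on(83): voice 0 is free -> assigned | voices=[83 - -]
Op 2: note_off(83): free voice 0 | voices=[- - -]
Op 3: note_on(66): voice 0 is free -> assigned | voices=[66 - -]
Op 4: note_on(74): voice 1 is free -> assigned | voices=[66 74 -]
Op 5: note_on(81): voice 2 is free -> assigned | voices=[66 74 81]
Op 6: note_on(65): all voices busy, STEAL voice 0 (pitch 66, oldest) -> assign | voices=[65 74 81]

Answer: 5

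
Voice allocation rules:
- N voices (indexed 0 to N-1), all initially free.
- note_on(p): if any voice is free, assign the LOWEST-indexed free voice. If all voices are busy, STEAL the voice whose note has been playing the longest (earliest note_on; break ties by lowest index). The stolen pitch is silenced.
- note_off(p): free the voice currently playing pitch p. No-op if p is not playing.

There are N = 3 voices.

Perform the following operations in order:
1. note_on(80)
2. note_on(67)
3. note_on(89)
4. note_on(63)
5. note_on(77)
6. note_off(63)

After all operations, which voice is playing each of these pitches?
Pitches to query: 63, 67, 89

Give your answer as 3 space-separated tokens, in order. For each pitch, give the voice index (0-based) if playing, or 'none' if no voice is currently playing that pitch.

Answer: none none 2

Derivation:
Op 1: note_on(80): voice 0 is free -> assigned | voices=[80 - -]
Op 2: note_on(67): voice 1 is free -> assigned | voices=[80 67 -]
Op 3: note_on(89): voice 2 is free -> assigned | voices=[80 67 89]
Op 4: note_on(63): all voices busy, STEAL voice 0 (pitch 80, oldest) -> assign | voices=[63 67 89]
Op 5: note_on(77): all voices busy, STEAL voice 1 (pitch 67, oldest) -> assign | voices=[63 77 89]
Op 6: note_off(63): free voice 0 | voices=[- 77 89]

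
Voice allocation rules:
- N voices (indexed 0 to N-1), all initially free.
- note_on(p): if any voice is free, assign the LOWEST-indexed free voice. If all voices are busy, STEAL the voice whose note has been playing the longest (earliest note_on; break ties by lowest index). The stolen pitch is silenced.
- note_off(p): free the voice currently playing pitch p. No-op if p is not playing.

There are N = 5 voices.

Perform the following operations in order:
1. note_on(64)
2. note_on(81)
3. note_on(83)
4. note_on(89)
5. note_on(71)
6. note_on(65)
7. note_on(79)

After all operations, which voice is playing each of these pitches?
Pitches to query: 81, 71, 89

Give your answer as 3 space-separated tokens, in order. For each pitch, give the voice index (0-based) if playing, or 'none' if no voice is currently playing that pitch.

Op 1: note_on(64): voice 0 is free -> assigned | voices=[64 - - - -]
Op 2: note_on(81): voice 1 is free -> assigned | voices=[64 81 - - -]
Op 3: note_on(83): voice 2 is free -> assigned | voices=[64 81 83 - -]
Op 4: note_on(89): voice 3 is free -> assigned | voices=[64 81 83 89 -]
Op 5: note_on(71): voice 4 is free -> assigned | voices=[64 81 83 89 71]
Op 6: note_on(65): all voices busy, STEAL voice 0 (pitch 64, oldest) -> assign | voices=[65 81 83 89 71]
Op 7: note_on(79): all voices busy, STEAL voice 1 (pitch 81, oldest) -> assign | voices=[65 79 83 89 71]

Answer: none 4 3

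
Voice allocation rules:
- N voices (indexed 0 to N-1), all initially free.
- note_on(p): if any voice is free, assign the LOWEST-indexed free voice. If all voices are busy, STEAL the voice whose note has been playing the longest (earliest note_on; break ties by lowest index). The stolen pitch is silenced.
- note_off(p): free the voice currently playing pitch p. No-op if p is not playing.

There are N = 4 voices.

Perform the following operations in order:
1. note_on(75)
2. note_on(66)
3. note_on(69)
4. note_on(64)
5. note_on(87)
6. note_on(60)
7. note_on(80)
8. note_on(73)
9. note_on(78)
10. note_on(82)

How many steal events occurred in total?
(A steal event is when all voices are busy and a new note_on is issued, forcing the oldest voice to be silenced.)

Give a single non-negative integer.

Op 1: note_on(75): voice 0 is free -> assigned | voices=[75 - - -]
Op 2: note_on(66): voice 1 is free -> assigned | voices=[75 66 - -]
Op 3: note_on(69): voice 2 is free -> assigned | voices=[75 66 69 -]
Op 4: note_on(64): voice 3 is free -> assigned | voices=[75 66 69 64]
Op 5: note_on(87): all voices busy, STEAL voice 0 (pitch 75, oldest) -> assign | voices=[87 66 69 64]
Op 6: note_on(60): all voices busy, STEAL voice 1 (pitch 66, oldest) -> assign | voices=[87 60 69 64]
Op 7: note_on(80): all voices busy, STEAL voice 2 (pitch 69, oldest) -> assign | voices=[87 60 80 64]
Op 8: note_on(73): all voices busy, STEAL voice 3 (pitch 64, oldest) -> assign | voices=[87 60 80 73]
Op 9: note_on(78): all voices busy, STEAL voice 0 (pitch 87, oldest) -> assign | voices=[78 60 80 73]
Op 10: note_on(82): all voices busy, STEAL voice 1 (pitch 60, oldest) -> assign | voices=[78 82 80 73]

Answer: 6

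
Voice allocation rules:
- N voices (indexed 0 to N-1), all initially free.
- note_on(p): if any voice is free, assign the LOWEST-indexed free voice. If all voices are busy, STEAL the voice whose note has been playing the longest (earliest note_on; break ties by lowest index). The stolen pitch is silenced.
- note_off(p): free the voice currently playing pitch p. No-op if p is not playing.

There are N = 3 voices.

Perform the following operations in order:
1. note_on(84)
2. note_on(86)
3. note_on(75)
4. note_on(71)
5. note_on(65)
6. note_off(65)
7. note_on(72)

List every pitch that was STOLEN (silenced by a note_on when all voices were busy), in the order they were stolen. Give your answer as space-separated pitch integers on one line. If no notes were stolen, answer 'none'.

Op 1: note_on(84): voice 0 is free -> assigned | voices=[84 - -]
Op 2: note_on(86): voice 1 is free -> assigned | voices=[84 86 -]
Op 3: note_on(75): voice 2 is free -> assigned | voices=[84 86 75]
Op 4: note_on(71): all voices busy, STEAL voice 0 (pitch 84, oldest) -> assign | voices=[71 86 75]
Op 5: note_on(65): all voices busy, STEAL voice 1 (pitch 86, oldest) -> assign | voices=[71 65 75]
Op 6: note_off(65): free voice 1 | voices=[71 - 75]
Op 7: note_on(72): voice 1 is free -> assigned | voices=[71 72 75]

Answer: 84 86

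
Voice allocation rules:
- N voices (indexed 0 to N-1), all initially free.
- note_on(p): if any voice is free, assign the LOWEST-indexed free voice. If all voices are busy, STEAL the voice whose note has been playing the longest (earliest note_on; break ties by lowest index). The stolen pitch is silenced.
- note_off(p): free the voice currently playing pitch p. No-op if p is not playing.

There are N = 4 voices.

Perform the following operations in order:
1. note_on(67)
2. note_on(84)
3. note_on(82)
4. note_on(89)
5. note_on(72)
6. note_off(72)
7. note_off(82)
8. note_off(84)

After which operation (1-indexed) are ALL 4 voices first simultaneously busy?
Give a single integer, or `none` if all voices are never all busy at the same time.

Answer: 4

Derivation:
Op 1: note_on(67): voice 0 is free -> assigned | voices=[67 - - -]
Op 2: note_on(84): voice 1 is free -> assigned | voices=[67 84 - -]
Op 3: note_on(82): voice 2 is free -> assigned | voices=[67 84 82 -]
Op 4: note_on(89): voice 3 is free -> assigned | voices=[67 84 82 89]
Op 5: note_on(72): all voices busy, STEAL voice 0 (pitch 67, oldest) -> assign | voices=[72 84 82 89]
Op 6: note_off(72): free voice 0 | voices=[- 84 82 89]
Op 7: note_off(82): free voice 2 | voices=[- 84 - 89]
Op 8: note_off(84): free voice 1 | voices=[- - - 89]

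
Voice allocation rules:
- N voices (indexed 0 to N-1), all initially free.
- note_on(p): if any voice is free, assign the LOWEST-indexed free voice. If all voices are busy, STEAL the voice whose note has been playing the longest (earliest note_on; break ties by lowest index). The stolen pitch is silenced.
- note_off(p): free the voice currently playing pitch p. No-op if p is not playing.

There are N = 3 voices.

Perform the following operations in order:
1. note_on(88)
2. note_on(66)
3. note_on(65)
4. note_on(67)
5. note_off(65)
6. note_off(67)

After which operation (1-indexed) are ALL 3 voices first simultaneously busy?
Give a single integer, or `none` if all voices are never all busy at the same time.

Op 1: note_on(88): voice 0 is free -> assigned | voices=[88 - -]
Op 2: note_on(66): voice 1 is free -> assigned | voices=[88 66 -]
Op 3: note_on(65): voice 2 is free -> assigned | voices=[88 66 65]
Op 4: note_on(67): all voices busy, STEAL voice 0 (pitch 88, oldest) -> assign | voices=[67 66 65]
Op 5: note_off(65): free voice 2 | voices=[67 66 -]
Op 6: note_off(67): free voice 0 | voices=[- 66 -]

Answer: 3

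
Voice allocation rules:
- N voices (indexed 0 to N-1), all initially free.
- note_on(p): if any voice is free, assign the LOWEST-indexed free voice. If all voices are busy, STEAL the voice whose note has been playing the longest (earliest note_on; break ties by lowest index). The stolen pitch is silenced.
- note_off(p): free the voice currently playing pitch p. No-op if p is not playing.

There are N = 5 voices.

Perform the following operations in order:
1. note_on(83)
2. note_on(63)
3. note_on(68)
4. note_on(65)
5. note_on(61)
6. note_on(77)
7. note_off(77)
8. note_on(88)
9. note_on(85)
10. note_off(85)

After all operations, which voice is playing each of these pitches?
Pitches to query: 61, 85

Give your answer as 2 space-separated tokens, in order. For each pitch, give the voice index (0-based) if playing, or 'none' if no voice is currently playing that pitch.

Op 1: note_on(83): voice 0 is free -> assigned | voices=[83 - - - -]
Op 2: note_on(63): voice 1 is free -> assigned | voices=[83 63 - - -]
Op 3: note_on(68): voice 2 is free -> assigned | voices=[83 63 68 - -]
Op 4: note_on(65): voice 3 is free -> assigned | voices=[83 63 68 65 -]
Op 5: note_on(61): voice 4 is free -> assigned | voices=[83 63 68 65 61]
Op 6: note_on(77): all voices busy, STEAL voice 0 (pitch 83, oldest) -> assign | voices=[77 63 68 65 61]
Op 7: note_off(77): free voice 0 | voices=[- 63 68 65 61]
Op 8: note_on(88): voice 0 is free -> assigned | voices=[88 63 68 65 61]
Op 9: note_on(85): all voices busy, STEAL voice 1 (pitch 63, oldest) -> assign | voices=[88 85 68 65 61]
Op 10: note_off(85): free voice 1 | voices=[88 - 68 65 61]

Answer: 4 none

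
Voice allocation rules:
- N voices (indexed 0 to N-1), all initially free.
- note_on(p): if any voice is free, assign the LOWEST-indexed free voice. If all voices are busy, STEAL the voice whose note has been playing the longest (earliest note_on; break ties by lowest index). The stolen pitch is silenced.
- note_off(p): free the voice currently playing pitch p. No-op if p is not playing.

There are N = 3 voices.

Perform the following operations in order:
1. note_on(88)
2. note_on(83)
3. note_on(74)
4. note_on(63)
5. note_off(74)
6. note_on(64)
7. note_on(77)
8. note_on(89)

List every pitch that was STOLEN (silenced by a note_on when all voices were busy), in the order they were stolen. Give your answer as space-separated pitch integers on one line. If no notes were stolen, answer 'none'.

Answer: 88 83 63

Derivation:
Op 1: note_on(88): voice 0 is free -> assigned | voices=[88 - -]
Op 2: note_on(83): voice 1 is free -> assigned | voices=[88 83 -]
Op 3: note_on(74): voice 2 is free -> assigned | voices=[88 83 74]
Op 4: note_on(63): all voices busy, STEAL voice 0 (pitch 88, oldest) -> assign | voices=[63 83 74]
Op 5: note_off(74): free voice 2 | voices=[63 83 -]
Op 6: note_on(64): voice 2 is free -> assigned | voices=[63 83 64]
Op 7: note_on(77): all voices busy, STEAL voice 1 (pitch 83, oldest) -> assign | voices=[63 77 64]
Op 8: note_on(89): all voices busy, STEAL voice 0 (pitch 63, oldest) -> assign | voices=[89 77 64]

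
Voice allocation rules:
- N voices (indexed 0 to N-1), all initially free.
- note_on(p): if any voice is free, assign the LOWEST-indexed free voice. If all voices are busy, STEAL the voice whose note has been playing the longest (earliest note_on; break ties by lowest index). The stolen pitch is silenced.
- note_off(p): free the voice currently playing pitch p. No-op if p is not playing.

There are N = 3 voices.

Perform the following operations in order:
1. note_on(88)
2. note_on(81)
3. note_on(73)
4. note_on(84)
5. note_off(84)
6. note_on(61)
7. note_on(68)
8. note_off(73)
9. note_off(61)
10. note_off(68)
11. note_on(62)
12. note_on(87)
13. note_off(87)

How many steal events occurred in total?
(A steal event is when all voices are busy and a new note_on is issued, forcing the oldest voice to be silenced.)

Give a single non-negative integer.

Answer: 2

Derivation:
Op 1: note_on(88): voice 0 is free -> assigned | voices=[88 - -]
Op 2: note_on(81): voice 1 is free -> assigned | voices=[88 81 -]
Op 3: note_on(73): voice 2 is free -> assigned | voices=[88 81 73]
Op 4: note_on(84): all voices busy, STEAL voice 0 (pitch 88, oldest) -> assign | voices=[84 81 73]
Op 5: note_off(84): free voice 0 | voices=[- 81 73]
Op 6: note_on(61): voice 0 is free -> assigned | voices=[61 81 73]
Op 7: note_on(68): all voices busy, STEAL voice 1 (pitch 81, oldest) -> assign | voices=[61 68 73]
Op 8: note_off(73): free voice 2 | voices=[61 68 -]
Op 9: note_off(61): free voice 0 | voices=[- 68 -]
Op 10: note_off(68): free voice 1 | voices=[- - -]
Op 11: note_on(62): voice 0 is free -> assigned | voices=[62 - -]
Op 12: note_on(87): voice 1 is free -> assigned | voices=[62 87 -]
Op 13: note_off(87): free voice 1 | voices=[62 - -]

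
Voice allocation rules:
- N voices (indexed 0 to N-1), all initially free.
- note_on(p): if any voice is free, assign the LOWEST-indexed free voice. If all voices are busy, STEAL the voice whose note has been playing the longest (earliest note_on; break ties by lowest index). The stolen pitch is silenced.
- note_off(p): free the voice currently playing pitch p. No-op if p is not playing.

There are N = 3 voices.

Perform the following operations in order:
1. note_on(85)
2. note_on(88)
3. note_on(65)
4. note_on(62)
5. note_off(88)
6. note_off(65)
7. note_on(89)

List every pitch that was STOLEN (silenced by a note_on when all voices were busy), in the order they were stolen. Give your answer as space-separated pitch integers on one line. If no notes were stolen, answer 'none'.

Op 1: note_on(85): voice 0 is free -> assigned | voices=[85 - -]
Op 2: note_on(88): voice 1 is free -> assigned | voices=[85 88 -]
Op 3: note_on(65): voice 2 is free -> assigned | voices=[85 88 65]
Op 4: note_on(62): all voices busy, STEAL voice 0 (pitch 85, oldest) -> assign | voices=[62 88 65]
Op 5: note_off(88): free voice 1 | voices=[62 - 65]
Op 6: note_off(65): free voice 2 | voices=[62 - -]
Op 7: note_on(89): voice 1 is free -> assigned | voices=[62 89 -]

Answer: 85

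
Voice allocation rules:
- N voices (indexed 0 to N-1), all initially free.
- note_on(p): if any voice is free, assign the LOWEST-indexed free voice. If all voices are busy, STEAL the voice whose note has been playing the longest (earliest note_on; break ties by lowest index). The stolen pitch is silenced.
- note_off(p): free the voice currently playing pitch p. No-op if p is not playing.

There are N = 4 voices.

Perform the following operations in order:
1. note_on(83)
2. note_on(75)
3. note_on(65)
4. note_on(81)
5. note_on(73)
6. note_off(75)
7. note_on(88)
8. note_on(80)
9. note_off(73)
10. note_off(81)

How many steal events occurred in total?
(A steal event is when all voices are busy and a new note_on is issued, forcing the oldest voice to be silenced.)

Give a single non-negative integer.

Op 1: note_on(83): voice 0 is free -> assigned | voices=[83 - - -]
Op 2: note_on(75): voice 1 is free -> assigned | voices=[83 75 - -]
Op 3: note_on(65): voice 2 is free -> assigned | voices=[83 75 65 -]
Op 4: note_on(81): voice 3 is free -> assigned | voices=[83 75 65 81]
Op 5: note_on(73): all voices busy, STEAL voice 0 (pitch 83, oldest) -> assign | voices=[73 75 65 81]
Op 6: note_off(75): free voice 1 | voices=[73 - 65 81]
Op 7: note_on(88): voice 1 is free -> assigned | voices=[73 88 65 81]
Op 8: note_on(80): all voices busy, STEAL voice 2 (pitch 65, oldest) -> assign | voices=[73 88 80 81]
Op 9: note_off(73): free voice 0 | voices=[- 88 80 81]
Op 10: note_off(81): free voice 3 | voices=[- 88 80 -]

Answer: 2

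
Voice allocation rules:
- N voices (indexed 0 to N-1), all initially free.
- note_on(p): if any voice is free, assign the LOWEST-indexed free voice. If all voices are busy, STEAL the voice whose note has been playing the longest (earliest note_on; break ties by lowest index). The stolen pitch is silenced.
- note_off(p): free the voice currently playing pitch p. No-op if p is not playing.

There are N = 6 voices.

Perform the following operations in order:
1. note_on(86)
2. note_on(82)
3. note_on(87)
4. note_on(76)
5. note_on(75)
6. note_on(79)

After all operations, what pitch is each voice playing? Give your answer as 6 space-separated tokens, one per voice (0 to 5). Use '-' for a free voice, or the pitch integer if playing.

Answer: 86 82 87 76 75 79

Derivation:
Op 1: note_on(86): voice 0 is free -> assigned | voices=[86 - - - - -]
Op 2: note_on(82): voice 1 is free -> assigned | voices=[86 82 - - - -]
Op 3: note_on(87): voice 2 is free -> assigned | voices=[86 82 87 - - -]
Op 4: note_on(76): voice 3 is free -> assigned | voices=[86 82 87 76 - -]
Op 5: note_on(75): voice 4 is free -> assigned | voices=[86 82 87 76 75 -]
Op 6: note_on(79): voice 5 is free -> assigned | voices=[86 82 87 76 75 79]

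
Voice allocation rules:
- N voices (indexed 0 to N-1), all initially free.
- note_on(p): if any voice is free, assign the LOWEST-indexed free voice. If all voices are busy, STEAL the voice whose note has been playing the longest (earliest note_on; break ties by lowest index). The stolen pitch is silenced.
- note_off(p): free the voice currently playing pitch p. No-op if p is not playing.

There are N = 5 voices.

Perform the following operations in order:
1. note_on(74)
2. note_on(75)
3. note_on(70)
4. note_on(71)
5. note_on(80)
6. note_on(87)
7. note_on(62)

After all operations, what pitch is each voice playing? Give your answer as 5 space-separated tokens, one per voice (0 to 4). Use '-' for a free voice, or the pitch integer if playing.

Op 1: note_on(74): voice 0 is free -> assigned | voices=[74 - - - -]
Op 2: note_on(75): voice 1 is free -> assigned | voices=[74 75 - - -]
Op 3: note_on(70): voice 2 is free -> assigned | voices=[74 75 70 - -]
Op 4: note_on(71): voice 3 is free -> assigned | voices=[74 75 70 71 -]
Op 5: note_on(80): voice 4 is free -> assigned | voices=[74 75 70 71 80]
Op 6: note_on(87): all voices busy, STEAL voice 0 (pitch 74, oldest) -> assign | voices=[87 75 70 71 80]
Op 7: note_on(62): all voices busy, STEAL voice 1 (pitch 75, oldest) -> assign | voices=[87 62 70 71 80]

Answer: 87 62 70 71 80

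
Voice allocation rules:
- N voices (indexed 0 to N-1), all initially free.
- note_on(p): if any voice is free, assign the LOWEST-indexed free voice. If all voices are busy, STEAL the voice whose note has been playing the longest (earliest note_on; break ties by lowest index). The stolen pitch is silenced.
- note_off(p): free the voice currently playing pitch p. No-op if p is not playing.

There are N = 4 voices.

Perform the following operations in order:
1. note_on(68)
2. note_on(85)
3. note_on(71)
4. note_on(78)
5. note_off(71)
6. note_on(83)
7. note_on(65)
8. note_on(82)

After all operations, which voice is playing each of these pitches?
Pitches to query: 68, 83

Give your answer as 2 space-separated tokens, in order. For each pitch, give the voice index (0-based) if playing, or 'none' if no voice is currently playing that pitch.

Answer: none 2

Derivation:
Op 1: note_on(68): voice 0 is free -> assigned | voices=[68 - - -]
Op 2: note_on(85): voice 1 is free -> assigned | voices=[68 85 - -]
Op 3: note_on(71): voice 2 is free -> assigned | voices=[68 85 71 -]
Op 4: note_on(78): voice 3 is free -> assigned | voices=[68 85 71 78]
Op 5: note_off(71): free voice 2 | voices=[68 85 - 78]
Op 6: note_on(83): voice 2 is free -> assigned | voices=[68 85 83 78]
Op 7: note_on(65): all voices busy, STEAL voice 0 (pitch 68, oldest) -> assign | voices=[65 85 83 78]
Op 8: note_on(82): all voices busy, STEAL voice 1 (pitch 85, oldest) -> assign | voices=[65 82 83 78]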